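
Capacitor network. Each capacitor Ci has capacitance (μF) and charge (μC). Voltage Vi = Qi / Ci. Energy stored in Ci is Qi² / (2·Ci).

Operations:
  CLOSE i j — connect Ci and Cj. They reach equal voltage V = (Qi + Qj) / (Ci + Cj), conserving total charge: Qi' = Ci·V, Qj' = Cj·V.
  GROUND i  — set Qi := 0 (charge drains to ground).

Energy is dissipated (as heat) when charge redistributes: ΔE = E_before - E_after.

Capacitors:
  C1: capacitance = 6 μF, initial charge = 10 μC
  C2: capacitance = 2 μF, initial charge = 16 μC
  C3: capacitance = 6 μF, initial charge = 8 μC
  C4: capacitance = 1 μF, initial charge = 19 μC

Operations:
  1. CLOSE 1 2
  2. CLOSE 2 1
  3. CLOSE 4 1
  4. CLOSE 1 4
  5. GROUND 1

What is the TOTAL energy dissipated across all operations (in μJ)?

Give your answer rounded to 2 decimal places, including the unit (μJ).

Initial: C1(6μF, Q=10μC, V=1.67V), C2(2μF, Q=16μC, V=8.00V), C3(6μF, Q=8μC, V=1.33V), C4(1μF, Q=19μC, V=19.00V)
Op 1: CLOSE 1-2: Q_total=26.00, C_total=8.00, V=3.25; Q1=19.50, Q2=6.50; dissipated=30.083
Op 2: CLOSE 2-1: Q_total=26.00, C_total=8.00, V=3.25; Q2=6.50, Q1=19.50; dissipated=0.000
Op 3: CLOSE 4-1: Q_total=38.50, C_total=7.00, V=5.50; Q4=5.50, Q1=33.00; dissipated=106.312
Op 4: CLOSE 1-4: Q_total=38.50, C_total=7.00, V=5.50; Q1=33.00, Q4=5.50; dissipated=0.000
Op 5: GROUND 1: Q1=0; energy lost=90.750
Total dissipated: 227.146 μJ

Answer: 227.15 μJ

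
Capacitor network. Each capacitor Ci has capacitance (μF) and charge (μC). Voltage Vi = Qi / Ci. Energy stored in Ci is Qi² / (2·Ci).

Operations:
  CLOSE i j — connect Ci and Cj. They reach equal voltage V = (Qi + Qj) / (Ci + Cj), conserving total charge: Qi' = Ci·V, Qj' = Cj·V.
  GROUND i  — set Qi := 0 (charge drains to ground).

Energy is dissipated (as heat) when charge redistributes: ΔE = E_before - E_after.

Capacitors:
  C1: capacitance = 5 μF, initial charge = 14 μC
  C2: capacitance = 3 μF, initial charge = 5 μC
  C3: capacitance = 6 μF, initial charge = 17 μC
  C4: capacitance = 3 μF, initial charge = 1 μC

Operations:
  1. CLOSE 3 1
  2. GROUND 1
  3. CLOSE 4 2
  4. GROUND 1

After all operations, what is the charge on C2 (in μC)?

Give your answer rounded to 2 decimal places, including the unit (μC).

Answer: 3.00 μC

Derivation:
Initial: C1(5μF, Q=14μC, V=2.80V), C2(3μF, Q=5μC, V=1.67V), C3(6μF, Q=17μC, V=2.83V), C4(3μF, Q=1μC, V=0.33V)
Op 1: CLOSE 3-1: Q_total=31.00, C_total=11.00, V=2.82; Q3=16.91, Q1=14.09; dissipated=0.002
Op 2: GROUND 1: Q1=0; energy lost=19.855
Op 3: CLOSE 4-2: Q_total=6.00, C_total=6.00, V=1.00; Q4=3.00, Q2=3.00; dissipated=1.333
Op 4: GROUND 1: Q1=0; energy lost=0.000
Final charges: Q1=0.00, Q2=3.00, Q3=16.91, Q4=3.00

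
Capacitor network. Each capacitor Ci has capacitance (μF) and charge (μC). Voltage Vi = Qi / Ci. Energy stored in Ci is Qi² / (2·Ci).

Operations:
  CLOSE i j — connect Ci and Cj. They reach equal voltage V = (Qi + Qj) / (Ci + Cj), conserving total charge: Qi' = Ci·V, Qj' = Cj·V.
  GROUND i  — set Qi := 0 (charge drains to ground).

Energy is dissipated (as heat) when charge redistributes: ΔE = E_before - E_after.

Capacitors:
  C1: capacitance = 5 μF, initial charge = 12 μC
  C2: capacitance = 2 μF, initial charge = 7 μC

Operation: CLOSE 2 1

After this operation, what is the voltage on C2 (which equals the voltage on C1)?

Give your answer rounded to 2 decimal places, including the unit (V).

Answer: 2.71 V

Derivation:
Initial: C1(5μF, Q=12μC, V=2.40V), C2(2μF, Q=7μC, V=3.50V)
Op 1: CLOSE 2-1: Q_total=19.00, C_total=7.00, V=2.71; Q2=5.43, Q1=13.57; dissipated=0.864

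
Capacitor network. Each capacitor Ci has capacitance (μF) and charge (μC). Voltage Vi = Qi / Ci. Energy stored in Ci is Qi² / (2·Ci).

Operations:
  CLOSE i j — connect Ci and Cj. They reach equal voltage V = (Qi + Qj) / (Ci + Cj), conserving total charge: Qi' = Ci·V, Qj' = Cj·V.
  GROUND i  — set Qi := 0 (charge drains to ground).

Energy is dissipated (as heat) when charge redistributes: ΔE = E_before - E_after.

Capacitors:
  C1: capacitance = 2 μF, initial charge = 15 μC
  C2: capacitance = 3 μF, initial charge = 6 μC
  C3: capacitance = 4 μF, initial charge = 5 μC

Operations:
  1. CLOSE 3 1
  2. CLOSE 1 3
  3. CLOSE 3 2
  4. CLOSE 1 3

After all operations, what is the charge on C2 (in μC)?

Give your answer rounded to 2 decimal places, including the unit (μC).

Initial: C1(2μF, Q=15μC, V=7.50V), C2(3μF, Q=6μC, V=2.00V), C3(4μF, Q=5μC, V=1.25V)
Op 1: CLOSE 3-1: Q_total=20.00, C_total=6.00, V=3.33; Q3=13.33, Q1=6.67; dissipated=26.042
Op 2: CLOSE 1-3: Q_total=20.00, C_total=6.00, V=3.33; Q1=6.67, Q3=13.33; dissipated=0.000
Op 3: CLOSE 3-2: Q_total=19.33, C_total=7.00, V=2.76; Q3=11.05, Q2=8.29; dissipated=1.524
Op 4: CLOSE 1-3: Q_total=17.71, C_total=6.00, V=2.95; Q1=5.90, Q3=11.81; dissipated=0.218
Final charges: Q1=5.90, Q2=8.29, Q3=11.81

Answer: 8.29 μC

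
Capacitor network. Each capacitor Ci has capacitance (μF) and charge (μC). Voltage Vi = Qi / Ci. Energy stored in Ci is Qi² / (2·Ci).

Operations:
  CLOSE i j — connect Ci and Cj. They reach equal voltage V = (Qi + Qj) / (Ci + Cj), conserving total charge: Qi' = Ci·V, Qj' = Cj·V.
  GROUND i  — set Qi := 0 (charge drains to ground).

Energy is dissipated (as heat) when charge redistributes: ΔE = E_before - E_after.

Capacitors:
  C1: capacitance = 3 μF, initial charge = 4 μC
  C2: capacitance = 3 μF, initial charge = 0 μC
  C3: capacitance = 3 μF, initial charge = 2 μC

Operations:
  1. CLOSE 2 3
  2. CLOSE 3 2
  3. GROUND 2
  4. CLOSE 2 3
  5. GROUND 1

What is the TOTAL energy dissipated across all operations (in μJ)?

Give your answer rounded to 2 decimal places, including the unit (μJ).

Initial: C1(3μF, Q=4μC, V=1.33V), C2(3μF, Q=0μC, V=0.00V), C3(3μF, Q=2μC, V=0.67V)
Op 1: CLOSE 2-3: Q_total=2.00, C_total=6.00, V=0.33; Q2=1.00, Q3=1.00; dissipated=0.333
Op 2: CLOSE 3-2: Q_total=2.00, C_total=6.00, V=0.33; Q3=1.00, Q2=1.00; dissipated=0.000
Op 3: GROUND 2: Q2=0; energy lost=0.167
Op 4: CLOSE 2-3: Q_total=1.00, C_total=6.00, V=0.17; Q2=0.50, Q3=0.50; dissipated=0.083
Op 5: GROUND 1: Q1=0; energy lost=2.667
Total dissipated: 3.250 μJ

Answer: 3.25 μJ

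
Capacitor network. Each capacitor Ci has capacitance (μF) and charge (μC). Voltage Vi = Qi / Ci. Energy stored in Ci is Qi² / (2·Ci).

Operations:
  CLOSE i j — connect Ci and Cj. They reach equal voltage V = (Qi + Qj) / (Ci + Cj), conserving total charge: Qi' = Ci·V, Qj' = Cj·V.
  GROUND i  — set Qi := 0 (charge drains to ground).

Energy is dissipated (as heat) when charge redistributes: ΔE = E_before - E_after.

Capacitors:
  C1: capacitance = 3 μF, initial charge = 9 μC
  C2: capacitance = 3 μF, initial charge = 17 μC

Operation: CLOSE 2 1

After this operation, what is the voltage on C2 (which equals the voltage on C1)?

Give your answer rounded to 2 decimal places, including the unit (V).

Answer: 4.33 V

Derivation:
Initial: C1(3μF, Q=9μC, V=3.00V), C2(3μF, Q=17μC, V=5.67V)
Op 1: CLOSE 2-1: Q_total=26.00, C_total=6.00, V=4.33; Q2=13.00, Q1=13.00; dissipated=5.333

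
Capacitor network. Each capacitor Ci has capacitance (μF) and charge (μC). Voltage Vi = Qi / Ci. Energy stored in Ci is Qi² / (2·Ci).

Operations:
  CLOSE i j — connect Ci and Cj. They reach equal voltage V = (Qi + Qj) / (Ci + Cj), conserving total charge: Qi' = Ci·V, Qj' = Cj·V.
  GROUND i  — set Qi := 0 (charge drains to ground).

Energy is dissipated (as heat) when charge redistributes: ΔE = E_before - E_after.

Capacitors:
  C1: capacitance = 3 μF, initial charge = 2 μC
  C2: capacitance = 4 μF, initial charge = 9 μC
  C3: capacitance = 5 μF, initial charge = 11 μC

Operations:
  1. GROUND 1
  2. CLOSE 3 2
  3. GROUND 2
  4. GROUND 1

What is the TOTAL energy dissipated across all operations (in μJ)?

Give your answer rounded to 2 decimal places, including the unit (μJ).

Answer: 10.55 μJ

Derivation:
Initial: C1(3μF, Q=2μC, V=0.67V), C2(4μF, Q=9μC, V=2.25V), C3(5μF, Q=11μC, V=2.20V)
Op 1: GROUND 1: Q1=0; energy lost=0.667
Op 2: CLOSE 3-2: Q_total=20.00, C_total=9.00, V=2.22; Q3=11.11, Q2=8.89; dissipated=0.003
Op 3: GROUND 2: Q2=0; energy lost=9.877
Op 4: GROUND 1: Q1=0; energy lost=0.000
Total dissipated: 10.546 μJ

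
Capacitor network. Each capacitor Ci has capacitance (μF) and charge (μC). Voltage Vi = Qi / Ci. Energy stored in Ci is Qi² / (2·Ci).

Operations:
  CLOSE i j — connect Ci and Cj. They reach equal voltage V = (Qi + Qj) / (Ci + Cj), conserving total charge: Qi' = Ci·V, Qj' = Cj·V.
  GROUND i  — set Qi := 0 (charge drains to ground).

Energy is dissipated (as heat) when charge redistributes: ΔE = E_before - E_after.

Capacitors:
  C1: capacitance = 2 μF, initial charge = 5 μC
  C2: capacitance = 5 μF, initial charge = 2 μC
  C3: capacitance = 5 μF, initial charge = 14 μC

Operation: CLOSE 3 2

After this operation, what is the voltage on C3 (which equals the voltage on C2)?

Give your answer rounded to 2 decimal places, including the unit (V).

Initial: C1(2μF, Q=5μC, V=2.50V), C2(5μF, Q=2μC, V=0.40V), C3(5μF, Q=14μC, V=2.80V)
Op 1: CLOSE 3-2: Q_total=16.00, C_total=10.00, V=1.60; Q3=8.00, Q2=8.00; dissipated=7.200

Answer: 1.60 V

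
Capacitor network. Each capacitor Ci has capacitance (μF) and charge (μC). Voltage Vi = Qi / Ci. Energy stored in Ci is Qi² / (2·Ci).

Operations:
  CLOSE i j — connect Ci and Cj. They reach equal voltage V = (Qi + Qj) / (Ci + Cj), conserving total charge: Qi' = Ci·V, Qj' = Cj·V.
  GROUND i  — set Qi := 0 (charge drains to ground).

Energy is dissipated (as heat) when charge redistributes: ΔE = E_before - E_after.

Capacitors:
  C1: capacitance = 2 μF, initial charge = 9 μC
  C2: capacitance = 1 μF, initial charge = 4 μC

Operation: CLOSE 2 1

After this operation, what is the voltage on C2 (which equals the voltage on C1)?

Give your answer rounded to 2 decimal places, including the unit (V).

Initial: C1(2μF, Q=9μC, V=4.50V), C2(1μF, Q=4μC, V=4.00V)
Op 1: CLOSE 2-1: Q_total=13.00, C_total=3.00, V=4.33; Q2=4.33, Q1=8.67; dissipated=0.083

Answer: 4.33 V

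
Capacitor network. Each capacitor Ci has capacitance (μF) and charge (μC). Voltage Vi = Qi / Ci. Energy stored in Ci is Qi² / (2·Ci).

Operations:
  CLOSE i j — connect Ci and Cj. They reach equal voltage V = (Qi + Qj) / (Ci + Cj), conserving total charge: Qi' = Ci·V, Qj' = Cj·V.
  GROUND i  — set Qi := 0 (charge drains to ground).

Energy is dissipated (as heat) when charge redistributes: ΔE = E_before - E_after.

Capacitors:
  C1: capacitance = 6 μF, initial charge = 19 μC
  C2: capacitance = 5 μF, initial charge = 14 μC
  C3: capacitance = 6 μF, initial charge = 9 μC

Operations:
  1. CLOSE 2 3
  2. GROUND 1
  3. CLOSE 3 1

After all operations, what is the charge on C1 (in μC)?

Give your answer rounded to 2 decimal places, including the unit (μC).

Initial: C1(6μF, Q=19μC, V=3.17V), C2(5μF, Q=14μC, V=2.80V), C3(6μF, Q=9μC, V=1.50V)
Op 1: CLOSE 2-3: Q_total=23.00, C_total=11.00, V=2.09; Q2=10.45, Q3=12.55; dissipated=2.305
Op 2: GROUND 1: Q1=0; energy lost=30.083
Op 3: CLOSE 3-1: Q_total=12.55, C_total=12.00, V=1.05; Q3=6.27, Q1=6.27; dissipated=6.558
Final charges: Q1=6.27, Q2=10.45, Q3=6.27

Answer: 6.27 μC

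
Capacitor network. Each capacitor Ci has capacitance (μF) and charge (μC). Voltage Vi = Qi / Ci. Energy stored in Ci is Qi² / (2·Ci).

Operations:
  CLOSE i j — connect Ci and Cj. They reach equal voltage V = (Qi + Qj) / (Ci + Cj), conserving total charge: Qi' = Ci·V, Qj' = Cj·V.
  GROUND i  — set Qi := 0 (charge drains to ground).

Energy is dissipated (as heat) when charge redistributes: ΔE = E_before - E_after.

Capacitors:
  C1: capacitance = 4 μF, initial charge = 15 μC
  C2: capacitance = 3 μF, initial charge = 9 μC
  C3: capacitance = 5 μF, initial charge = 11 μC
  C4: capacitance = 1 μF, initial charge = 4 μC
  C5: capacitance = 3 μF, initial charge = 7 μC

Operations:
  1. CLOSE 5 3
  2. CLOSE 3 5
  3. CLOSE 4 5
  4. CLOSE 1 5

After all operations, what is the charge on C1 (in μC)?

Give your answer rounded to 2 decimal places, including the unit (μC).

Answer: 13.18 μC

Derivation:
Initial: C1(4μF, Q=15μC, V=3.75V), C2(3μF, Q=9μC, V=3.00V), C3(5μF, Q=11μC, V=2.20V), C4(1μF, Q=4μC, V=4.00V), C5(3μF, Q=7μC, V=2.33V)
Op 1: CLOSE 5-3: Q_total=18.00, C_total=8.00, V=2.25; Q5=6.75, Q3=11.25; dissipated=0.017
Op 2: CLOSE 3-5: Q_total=18.00, C_total=8.00, V=2.25; Q3=11.25, Q5=6.75; dissipated=0.000
Op 3: CLOSE 4-5: Q_total=10.75, C_total=4.00, V=2.69; Q4=2.69, Q5=8.06; dissipated=1.148
Op 4: CLOSE 1-5: Q_total=23.06, C_total=7.00, V=3.29; Q1=13.18, Q5=9.88; dissipated=0.968
Final charges: Q1=13.18, Q2=9.00, Q3=11.25, Q4=2.69, Q5=9.88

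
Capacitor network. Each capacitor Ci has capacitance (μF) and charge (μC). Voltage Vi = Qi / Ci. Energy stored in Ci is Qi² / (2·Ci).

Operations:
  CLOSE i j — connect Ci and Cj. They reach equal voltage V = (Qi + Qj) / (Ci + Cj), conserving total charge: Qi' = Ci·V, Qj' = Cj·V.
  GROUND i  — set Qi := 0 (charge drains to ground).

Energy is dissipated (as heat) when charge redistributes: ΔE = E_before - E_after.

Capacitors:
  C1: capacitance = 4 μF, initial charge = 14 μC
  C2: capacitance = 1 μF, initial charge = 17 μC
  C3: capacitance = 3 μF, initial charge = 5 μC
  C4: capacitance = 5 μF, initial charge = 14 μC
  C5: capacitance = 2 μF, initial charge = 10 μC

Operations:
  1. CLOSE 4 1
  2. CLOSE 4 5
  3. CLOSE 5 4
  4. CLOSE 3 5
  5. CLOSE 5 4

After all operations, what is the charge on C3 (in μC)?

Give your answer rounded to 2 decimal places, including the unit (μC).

Answer: 7.38 μC

Derivation:
Initial: C1(4μF, Q=14μC, V=3.50V), C2(1μF, Q=17μC, V=17.00V), C3(3μF, Q=5μC, V=1.67V), C4(5μF, Q=14μC, V=2.80V), C5(2μF, Q=10μC, V=5.00V)
Op 1: CLOSE 4-1: Q_total=28.00, C_total=9.00, V=3.11; Q4=15.56, Q1=12.44; dissipated=0.544
Op 2: CLOSE 4-5: Q_total=25.56, C_total=7.00, V=3.65; Q4=18.25, Q5=7.30; dissipated=2.549
Op 3: CLOSE 5-4: Q_total=25.56, C_total=7.00, V=3.65; Q5=7.30, Q4=18.25; dissipated=0.000
Op 4: CLOSE 3-5: Q_total=12.30, C_total=5.00, V=2.46; Q3=7.38, Q5=4.92; dissipated=2.362
Op 5: CLOSE 5-4: Q_total=23.17, C_total=7.00, V=3.31; Q5=6.62, Q4=16.55; dissipated=1.012
Final charges: Q1=12.44, Q2=17.00, Q3=7.38, Q4=16.55, Q5=6.62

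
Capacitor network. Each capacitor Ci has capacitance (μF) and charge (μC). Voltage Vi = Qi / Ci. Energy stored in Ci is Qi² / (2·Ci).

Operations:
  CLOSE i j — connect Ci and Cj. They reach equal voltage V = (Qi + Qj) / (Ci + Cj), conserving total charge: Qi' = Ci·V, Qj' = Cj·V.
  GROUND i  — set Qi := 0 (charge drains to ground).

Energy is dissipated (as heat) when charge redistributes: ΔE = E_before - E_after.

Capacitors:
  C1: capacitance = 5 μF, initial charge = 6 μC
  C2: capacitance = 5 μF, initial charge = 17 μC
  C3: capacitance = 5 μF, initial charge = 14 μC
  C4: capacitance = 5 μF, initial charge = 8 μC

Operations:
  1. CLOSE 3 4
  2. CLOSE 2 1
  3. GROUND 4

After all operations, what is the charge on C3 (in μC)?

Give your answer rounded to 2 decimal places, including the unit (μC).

Initial: C1(5μF, Q=6μC, V=1.20V), C2(5μF, Q=17μC, V=3.40V), C3(5μF, Q=14μC, V=2.80V), C4(5μF, Q=8μC, V=1.60V)
Op 1: CLOSE 3-4: Q_total=22.00, C_total=10.00, V=2.20; Q3=11.00, Q4=11.00; dissipated=1.800
Op 2: CLOSE 2-1: Q_total=23.00, C_total=10.00, V=2.30; Q2=11.50, Q1=11.50; dissipated=6.050
Op 3: GROUND 4: Q4=0; energy lost=12.100
Final charges: Q1=11.50, Q2=11.50, Q3=11.00, Q4=0.00

Answer: 11.00 μC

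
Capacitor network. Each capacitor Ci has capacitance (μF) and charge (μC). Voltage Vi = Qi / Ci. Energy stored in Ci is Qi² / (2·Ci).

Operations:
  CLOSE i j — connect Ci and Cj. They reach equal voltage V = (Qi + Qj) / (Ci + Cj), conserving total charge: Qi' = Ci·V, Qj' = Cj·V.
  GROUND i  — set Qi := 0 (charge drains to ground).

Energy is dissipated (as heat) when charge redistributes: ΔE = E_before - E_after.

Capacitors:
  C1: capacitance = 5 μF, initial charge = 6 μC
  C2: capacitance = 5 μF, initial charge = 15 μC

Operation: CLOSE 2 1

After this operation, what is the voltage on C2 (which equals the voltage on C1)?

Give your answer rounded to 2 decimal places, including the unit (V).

Answer: 2.10 V

Derivation:
Initial: C1(5μF, Q=6μC, V=1.20V), C2(5μF, Q=15μC, V=3.00V)
Op 1: CLOSE 2-1: Q_total=21.00, C_total=10.00, V=2.10; Q2=10.50, Q1=10.50; dissipated=4.050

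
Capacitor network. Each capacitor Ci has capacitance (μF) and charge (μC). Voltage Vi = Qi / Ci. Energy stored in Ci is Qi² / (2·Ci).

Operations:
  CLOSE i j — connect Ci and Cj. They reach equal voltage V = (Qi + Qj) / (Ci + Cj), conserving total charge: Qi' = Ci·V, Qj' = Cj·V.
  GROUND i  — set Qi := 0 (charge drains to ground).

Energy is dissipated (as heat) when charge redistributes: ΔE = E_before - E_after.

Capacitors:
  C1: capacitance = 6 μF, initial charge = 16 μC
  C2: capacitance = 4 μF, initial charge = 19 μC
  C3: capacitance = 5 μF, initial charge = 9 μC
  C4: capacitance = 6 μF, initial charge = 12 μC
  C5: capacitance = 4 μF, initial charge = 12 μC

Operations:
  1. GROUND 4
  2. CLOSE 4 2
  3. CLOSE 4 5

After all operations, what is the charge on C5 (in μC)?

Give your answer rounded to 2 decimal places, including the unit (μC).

Answer: 9.36 μC

Derivation:
Initial: C1(6μF, Q=16μC, V=2.67V), C2(4μF, Q=19μC, V=4.75V), C3(5μF, Q=9μC, V=1.80V), C4(6μF, Q=12μC, V=2.00V), C5(4μF, Q=12μC, V=3.00V)
Op 1: GROUND 4: Q4=0; energy lost=12.000
Op 2: CLOSE 4-2: Q_total=19.00, C_total=10.00, V=1.90; Q4=11.40, Q2=7.60; dissipated=27.075
Op 3: CLOSE 4-5: Q_total=23.40, C_total=10.00, V=2.34; Q4=14.04, Q5=9.36; dissipated=1.452
Final charges: Q1=16.00, Q2=7.60, Q3=9.00, Q4=14.04, Q5=9.36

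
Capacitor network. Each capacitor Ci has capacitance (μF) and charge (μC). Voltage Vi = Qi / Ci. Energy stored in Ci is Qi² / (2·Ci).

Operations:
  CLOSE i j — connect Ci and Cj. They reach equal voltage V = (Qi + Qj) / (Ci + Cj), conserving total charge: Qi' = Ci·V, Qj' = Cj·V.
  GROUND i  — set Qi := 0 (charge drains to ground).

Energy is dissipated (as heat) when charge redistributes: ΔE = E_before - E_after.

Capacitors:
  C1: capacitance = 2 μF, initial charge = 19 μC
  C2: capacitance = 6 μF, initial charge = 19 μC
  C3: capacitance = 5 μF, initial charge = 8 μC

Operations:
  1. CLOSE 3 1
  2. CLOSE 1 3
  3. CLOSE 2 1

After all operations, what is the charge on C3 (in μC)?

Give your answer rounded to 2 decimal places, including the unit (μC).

Initial: C1(2μF, Q=19μC, V=9.50V), C2(6μF, Q=19μC, V=3.17V), C3(5μF, Q=8μC, V=1.60V)
Op 1: CLOSE 3-1: Q_total=27.00, C_total=7.00, V=3.86; Q3=19.29, Q1=7.71; dissipated=44.579
Op 2: CLOSE 1-3: Q_total=27.00, C_total=7.00, V=3.86; Q1=7.71, Q3=19.29; dissipated=0.000
Op 3: CLOSE 2-1: Q_total=26.71, C_total=8.00, V=3.34; Q2=20.04, Q1=6.68; dissipated=0.358
Final charges: Q1=6.68, Q2=20.04, Q3=19.29

Answer: 19.29 μC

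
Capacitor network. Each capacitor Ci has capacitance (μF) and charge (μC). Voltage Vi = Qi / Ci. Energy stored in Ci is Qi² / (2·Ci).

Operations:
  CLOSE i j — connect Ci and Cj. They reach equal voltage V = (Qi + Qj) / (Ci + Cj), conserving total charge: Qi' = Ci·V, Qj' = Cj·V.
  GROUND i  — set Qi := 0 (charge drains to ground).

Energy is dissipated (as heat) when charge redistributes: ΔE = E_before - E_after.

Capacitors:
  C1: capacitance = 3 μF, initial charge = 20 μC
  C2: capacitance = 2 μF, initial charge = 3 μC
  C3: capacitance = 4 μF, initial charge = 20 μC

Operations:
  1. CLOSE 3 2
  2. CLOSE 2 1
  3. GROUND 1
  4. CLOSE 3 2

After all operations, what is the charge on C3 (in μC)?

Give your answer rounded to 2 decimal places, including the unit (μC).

Answer: 17.60 μC

Derivation:
Initial: C1(3μF, Q=20μC, V=6.67V), C2(2μF, Q=3μC, V=1.50V), C3(4μF, Q=20μC, V=5.00V)
Op 1: CLOSE 3-2: Q_total=23.00, C_total=6.00, V=3.83; Q3=15.33, Q2=7.67; dissipated=8.167
Op 2: CLOSE 2-1: Q_total=27.67, C_total=5.00, V=5.53; Q2=11.07, Q1=16.60; dissipated=4.817
Op 3: GROUND 1: Q1=0; energy lost=45.927
Op 4: CLOSE 3-2: Q_total=26.40, C_total=6.00, V=4.40; Q3=17.60, Q2=8.80; dissipated=1.927
Final charges: Q1=0.00, Q2=8.80, Q3=17.60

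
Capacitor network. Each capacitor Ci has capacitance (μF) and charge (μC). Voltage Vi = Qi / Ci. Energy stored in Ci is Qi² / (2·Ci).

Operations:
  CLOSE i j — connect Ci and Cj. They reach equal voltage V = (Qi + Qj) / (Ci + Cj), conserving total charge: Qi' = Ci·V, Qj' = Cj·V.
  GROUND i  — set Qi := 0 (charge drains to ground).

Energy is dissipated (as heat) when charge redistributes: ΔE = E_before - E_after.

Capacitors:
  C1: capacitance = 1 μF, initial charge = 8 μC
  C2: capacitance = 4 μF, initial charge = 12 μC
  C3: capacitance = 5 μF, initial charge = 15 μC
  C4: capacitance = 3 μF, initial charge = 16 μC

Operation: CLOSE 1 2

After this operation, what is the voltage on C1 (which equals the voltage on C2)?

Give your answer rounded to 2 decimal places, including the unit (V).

Initial: C1(1μF, Q=8μC, V=8.00V), C2(4μF, Q=12μC, V=3.00V), C3(5μF, Q=15μC, V=3.00V), C4(3μF, Q=16μC, V=5.33V)
Op 1: CLOSE 1-2: Q_total=20.00, C_total=5.00, V=4.00; Q1=4.00, Q2=16.00; dissipated=10.000

Answer: 4.00 V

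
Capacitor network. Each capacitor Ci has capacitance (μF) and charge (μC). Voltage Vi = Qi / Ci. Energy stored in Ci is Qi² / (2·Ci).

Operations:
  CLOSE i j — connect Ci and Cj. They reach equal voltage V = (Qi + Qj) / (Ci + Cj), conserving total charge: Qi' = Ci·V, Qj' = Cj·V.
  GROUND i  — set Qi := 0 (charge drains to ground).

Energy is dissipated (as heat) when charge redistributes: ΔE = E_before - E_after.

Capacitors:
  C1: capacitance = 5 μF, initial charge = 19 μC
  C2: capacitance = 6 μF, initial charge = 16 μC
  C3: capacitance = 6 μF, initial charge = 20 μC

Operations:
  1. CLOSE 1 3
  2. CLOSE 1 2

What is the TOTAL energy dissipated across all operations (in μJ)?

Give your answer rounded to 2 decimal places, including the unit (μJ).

Initial: C1(5μF, Q=19μC, V=3.80V), C2(6μF, Q=16μC, V=2.67V), C3(6μF, Q=20μC, V=3.33V)
Op 1: CLOSE 1-3: Q_total=39.00, C_total=11.00, V=3.55; Q1=17.73, Q3=21.27; dissipated=0.297
Op 2: CLOSE 1-2: Q_total=33.73, C_total=11.00, V=3.07; Q1=15.33, Q2=18.40; dissipated=1.053
Total dissipated: 1.350 μJ

Answer: 1.35 μJ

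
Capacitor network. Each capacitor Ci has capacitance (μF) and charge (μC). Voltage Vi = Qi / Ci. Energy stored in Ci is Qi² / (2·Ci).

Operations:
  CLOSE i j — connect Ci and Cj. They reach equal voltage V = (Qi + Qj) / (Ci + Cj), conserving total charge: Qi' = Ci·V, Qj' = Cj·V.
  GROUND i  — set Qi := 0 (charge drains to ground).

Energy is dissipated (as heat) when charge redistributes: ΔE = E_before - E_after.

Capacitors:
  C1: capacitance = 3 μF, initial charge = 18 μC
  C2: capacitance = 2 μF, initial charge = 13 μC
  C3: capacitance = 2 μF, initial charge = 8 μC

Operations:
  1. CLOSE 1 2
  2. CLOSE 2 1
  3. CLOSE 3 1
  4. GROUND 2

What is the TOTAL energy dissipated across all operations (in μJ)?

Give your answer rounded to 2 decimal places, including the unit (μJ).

Answer: 41.49 μJ

Derivation:
Initial: C1(3μF, Q=18μC, V=6.00V), C2(2μF, Q=13μC, V=6.50V), C3(2μF, Q=8μC, V=4.00V)
Op 1: CLOSE 1-2: Q_total=31.00, C_total=5.00, V=6.20; Q1=18.60, Q2=12.40; dissipated=0.150
Op 2: CLOSE 2-1: Q_total=31.00, C_total=5.00, V=6.20; Q2=12.40, Q1=18.60; dissipated=0.000
Op 3: CLOSE 3-1: Q_total=26.60, C_total=5.00, V=5.32; Q3=10.64, Q1=15.96; dissipated=2.904
Op 4: GROUND 2: Q2=0; energy lost=38.440
Total dissipated: 41.494 μJ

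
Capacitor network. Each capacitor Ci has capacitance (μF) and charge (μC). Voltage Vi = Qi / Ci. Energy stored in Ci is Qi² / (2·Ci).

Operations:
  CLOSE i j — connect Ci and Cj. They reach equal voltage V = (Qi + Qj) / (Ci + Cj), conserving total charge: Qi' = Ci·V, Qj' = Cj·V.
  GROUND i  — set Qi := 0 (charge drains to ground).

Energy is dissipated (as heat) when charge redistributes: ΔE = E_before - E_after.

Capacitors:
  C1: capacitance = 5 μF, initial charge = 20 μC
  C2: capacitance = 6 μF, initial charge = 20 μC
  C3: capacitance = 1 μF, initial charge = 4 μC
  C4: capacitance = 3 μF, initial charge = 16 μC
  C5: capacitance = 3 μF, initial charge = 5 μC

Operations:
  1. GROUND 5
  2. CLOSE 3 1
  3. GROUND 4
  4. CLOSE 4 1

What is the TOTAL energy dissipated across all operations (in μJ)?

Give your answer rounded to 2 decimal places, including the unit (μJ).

Answer: 61.83 μJ

Derivation:
Initial: C1(5μF, Q=20μC, V=4.00V), C2(6μF, Q=20μC, V=3.33V), C3(1μF, Q=4μC, V=4.00V), C4(3μF, Q=16μC, V=5.33V), C5(3μF, Q=5μC, V=1.67V)
Op 1: GROUND 5: Q5=0; energy lost=4.167
Op 2: CLOSE 3-1: Q_total=24.00, C_total=6.00, V=4.00; Q3=4.00, Q1=20.00; dissipated=0.000
Op 3: GROUND 4: Q4=0; energy lost=42.667
Op 4: CLOSE 4-1: Q_total=20.00, C_total=8.00, V=2.50; Q4=7.50, Q1=12.50; dissipated=15.000
Total dissipated: 61.833 μJ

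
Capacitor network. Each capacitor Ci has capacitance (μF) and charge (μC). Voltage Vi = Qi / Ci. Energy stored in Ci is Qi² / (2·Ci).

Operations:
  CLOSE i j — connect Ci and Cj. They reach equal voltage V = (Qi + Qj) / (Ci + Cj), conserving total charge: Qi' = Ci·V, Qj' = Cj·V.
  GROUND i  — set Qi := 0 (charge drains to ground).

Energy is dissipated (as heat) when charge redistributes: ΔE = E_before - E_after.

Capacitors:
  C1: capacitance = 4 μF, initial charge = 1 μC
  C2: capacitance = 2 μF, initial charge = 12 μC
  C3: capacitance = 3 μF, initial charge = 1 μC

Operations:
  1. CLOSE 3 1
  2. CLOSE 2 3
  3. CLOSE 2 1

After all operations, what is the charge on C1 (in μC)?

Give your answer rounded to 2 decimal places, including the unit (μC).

Initial: C1(4μF, Q=1μC, V=0.25V), C2(2μF, Q=12μC, V=6.00V), C3(3μF, Q=1μC, V=0.33V)
Op 1: CLOSE 3-1: Q_total=2.00, C_total=7.00, V=0.29; Q3=0.86, Q1=1.14; dissipated=0.006
Op 2: CLOSE 2-3: Q_total=12.86, C_total=5.00, V=2.57; Q2=5.14, Q3=7.71; dissipated=19.592
Op 3: CLOSE 2-1: Q_total=6.29, C_total=6.00, V=1.05; Q2=2.10, Q1=4.19; dissipated=3.483
Final charges: Q1=4.19, Q2=2.10, Q3=7.71

Answer: 4.19 μC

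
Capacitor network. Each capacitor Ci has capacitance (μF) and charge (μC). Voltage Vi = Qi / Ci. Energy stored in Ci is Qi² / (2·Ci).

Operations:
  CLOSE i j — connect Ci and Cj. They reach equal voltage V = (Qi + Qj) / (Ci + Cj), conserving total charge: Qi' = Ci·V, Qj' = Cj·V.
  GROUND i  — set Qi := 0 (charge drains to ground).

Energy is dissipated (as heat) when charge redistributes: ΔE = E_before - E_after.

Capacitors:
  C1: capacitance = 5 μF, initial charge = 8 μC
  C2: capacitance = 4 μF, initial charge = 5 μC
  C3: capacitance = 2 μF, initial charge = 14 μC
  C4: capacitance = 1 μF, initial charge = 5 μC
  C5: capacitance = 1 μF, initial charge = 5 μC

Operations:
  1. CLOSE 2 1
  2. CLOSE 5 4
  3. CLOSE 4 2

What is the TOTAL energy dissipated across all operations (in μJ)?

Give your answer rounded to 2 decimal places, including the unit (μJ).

Initial: C1(5μF, Q=8μC, V=1.60V), C2(4μF, Q=5μC, V=1.25V), C3(2μF, Q=14μC, V=7.00V), C4(1μF, Q=5μC, V=5.00V), C5(1μF, Q=5μC, V=5.00V)
Op 1: CLOSE 2-1: Q_total=13.00, C_total=9.00, V=1.44; Q2=5.78, Q1=7.22; dissipated=0.136
Op 2: CLOSE 5-4: Q_total=10.00, C_total=2.00, V=5.00; Q5=5.00, Q4=5.00; dissipated=0.000
Op 3: CLOSE 4-2: Q_total=10.78, C_total=5.00, V=2.16; Q4=2.16, Q2=8.62; dissipated=5.057
Total dissipated: 5.193 μJ

Answer: 5.19 μJ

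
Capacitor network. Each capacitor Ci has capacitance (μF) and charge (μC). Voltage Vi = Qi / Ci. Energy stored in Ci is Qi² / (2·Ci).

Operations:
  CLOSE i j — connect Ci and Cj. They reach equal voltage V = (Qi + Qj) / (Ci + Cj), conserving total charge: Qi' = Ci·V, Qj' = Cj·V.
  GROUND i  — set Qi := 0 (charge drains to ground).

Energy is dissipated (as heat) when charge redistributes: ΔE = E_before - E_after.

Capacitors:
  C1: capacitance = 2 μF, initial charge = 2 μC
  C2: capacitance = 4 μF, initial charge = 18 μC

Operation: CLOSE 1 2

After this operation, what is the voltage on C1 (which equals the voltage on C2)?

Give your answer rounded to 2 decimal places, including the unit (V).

Answer: 3.33 V

Derivation:
Initial: C1(2μF, Q=2μC, V=1.00V), C2(4μF, Q=18μC, V=4.50V)
Op 1: CLOSE 1-2: Q_total=20.00, C_total=6.00, V=3.33; Q1=6.67, Q2=13.33; dissipated=8.167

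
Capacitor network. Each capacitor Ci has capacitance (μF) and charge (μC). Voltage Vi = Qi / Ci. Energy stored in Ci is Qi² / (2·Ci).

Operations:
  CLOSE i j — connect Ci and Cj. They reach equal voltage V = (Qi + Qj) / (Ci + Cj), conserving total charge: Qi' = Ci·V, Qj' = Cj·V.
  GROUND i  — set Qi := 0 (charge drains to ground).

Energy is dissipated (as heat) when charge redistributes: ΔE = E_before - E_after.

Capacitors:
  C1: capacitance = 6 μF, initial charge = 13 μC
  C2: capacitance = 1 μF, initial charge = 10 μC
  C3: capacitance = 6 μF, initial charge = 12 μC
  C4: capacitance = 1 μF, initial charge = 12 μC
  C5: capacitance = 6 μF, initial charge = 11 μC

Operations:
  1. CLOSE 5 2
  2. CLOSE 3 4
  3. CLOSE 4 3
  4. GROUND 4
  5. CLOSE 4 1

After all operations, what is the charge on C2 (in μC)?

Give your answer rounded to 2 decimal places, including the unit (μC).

Answer: 3.00 μC

Derivation:
Initial: C1(6μF, Q=13μC, V=2.17V), C2(1μF, Q=10μC, V=10.00V), C3(6μF, Q=12μC, V=2.00V), C4(1μF, Q=12μC, V=12.00V), C5(6μF, Q=11μC, V=1.83V)
Op 1: CLOSE 5-2: Q_total=21.00, C_total=7.00, V=3.00; Q5=18.00, Q2=3.00; dissipated=28.583
Op 2: CLOSE 3-4: Q_total=24.00, C_total=7.00, V=3.43; Q3=20.57, Q4=3.43; dissipated=42.857
Op 3: CLOSE 4-3: Q_total=24.00, C_total=7.00, V=3.43; Q4=3.43, Q3=20.57; dissipated=0.000
Op 4: GROUND 4: Q4=0; energy lost=5.878
Op 5: CLOSE 4-1: Q_total=13.00, C_total=7.00, V=1.86; Q4=1.86, Q1=11.14; dissipated=2.012
Final charges: Q1=11.14, Q2=3.00, Q3=20.57, Q4=1.86, Q5=18.00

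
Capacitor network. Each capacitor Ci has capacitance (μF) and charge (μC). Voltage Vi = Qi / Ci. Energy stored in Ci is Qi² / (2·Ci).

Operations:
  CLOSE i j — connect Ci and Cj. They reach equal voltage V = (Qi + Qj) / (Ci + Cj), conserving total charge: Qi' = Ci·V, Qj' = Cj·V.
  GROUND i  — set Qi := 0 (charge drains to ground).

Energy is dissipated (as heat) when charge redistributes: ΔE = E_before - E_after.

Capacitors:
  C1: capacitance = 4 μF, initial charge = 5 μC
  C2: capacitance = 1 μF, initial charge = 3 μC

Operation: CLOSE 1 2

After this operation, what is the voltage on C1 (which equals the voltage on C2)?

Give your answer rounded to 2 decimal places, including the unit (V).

Initial: C1(4μF, Q=5μC, V=1.25V), C2(1μF, Q=3μC, V=3.00V)
Op 1: CLOSE 1-2: Q_total=8.00, C_total=5.00, V=1.60; Q1=6.40, Q2=1.60; dissipated=1.225

Answer: 1.60 V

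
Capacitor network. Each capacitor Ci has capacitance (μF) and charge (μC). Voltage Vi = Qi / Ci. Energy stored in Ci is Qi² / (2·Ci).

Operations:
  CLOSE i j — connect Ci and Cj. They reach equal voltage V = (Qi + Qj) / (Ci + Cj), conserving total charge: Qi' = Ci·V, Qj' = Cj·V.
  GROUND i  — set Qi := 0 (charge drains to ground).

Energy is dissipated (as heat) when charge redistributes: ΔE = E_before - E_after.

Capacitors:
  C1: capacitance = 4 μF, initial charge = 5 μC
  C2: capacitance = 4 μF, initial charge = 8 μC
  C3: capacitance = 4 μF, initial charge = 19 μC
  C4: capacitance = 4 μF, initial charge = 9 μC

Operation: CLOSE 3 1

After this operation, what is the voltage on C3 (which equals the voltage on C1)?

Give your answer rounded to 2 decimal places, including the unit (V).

Initial: C1(4μF, Q=5μC, V=1.25V), C2(4μF, Q=8μC, V=2.00V), C3(4μF, Q=19μC, V=4.75V), C4(4μF, Q=9μC, V=2.25V)
Op 1: CLOSE 3-1: Q_total=24.00, C_total=8.00, V=3.00; Q3=12.00, Q1=12.00; dissipated=12.250

Answer: 3.00 V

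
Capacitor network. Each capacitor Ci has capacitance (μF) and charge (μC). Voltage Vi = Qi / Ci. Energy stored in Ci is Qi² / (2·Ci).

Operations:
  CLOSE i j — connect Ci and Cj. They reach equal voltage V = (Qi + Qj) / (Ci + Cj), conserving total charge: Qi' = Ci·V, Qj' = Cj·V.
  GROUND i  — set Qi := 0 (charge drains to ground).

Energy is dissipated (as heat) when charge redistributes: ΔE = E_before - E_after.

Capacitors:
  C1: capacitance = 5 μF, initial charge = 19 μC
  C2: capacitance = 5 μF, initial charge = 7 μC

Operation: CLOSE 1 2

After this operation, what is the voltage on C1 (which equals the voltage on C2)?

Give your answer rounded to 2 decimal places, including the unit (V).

Initial: C1(5μF, Q=19μC, V=3.80V), C2(5μF, Q=7μC, V=1.40V)
Op 1: CLOSE 1-2: Q_total=26.00, C_total=10.00, V=2.60; Q1=13.00, Q2=13.00; dissipated=7.200

Answer: 2.60 V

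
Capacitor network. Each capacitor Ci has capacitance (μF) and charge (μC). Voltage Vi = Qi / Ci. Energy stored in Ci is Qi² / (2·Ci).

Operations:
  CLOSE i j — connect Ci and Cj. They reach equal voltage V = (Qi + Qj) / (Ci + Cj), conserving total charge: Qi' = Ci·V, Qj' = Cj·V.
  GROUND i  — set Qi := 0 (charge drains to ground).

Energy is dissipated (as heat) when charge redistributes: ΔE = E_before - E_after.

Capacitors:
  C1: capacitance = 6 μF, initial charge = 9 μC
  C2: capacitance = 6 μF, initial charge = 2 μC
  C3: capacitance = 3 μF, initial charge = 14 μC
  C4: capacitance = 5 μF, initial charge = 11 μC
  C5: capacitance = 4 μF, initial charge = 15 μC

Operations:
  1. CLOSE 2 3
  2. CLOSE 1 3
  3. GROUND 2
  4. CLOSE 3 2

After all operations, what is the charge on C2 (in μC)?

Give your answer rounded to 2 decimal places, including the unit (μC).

Initial: C1(6μF, Q=9μC, V=1.50V), C2(6μF, Q=2μC, V=0.33V), C3(3μF, Q=14μC, V=4.67V), C4(5μF, Q=11μC, V=2.20V), C5(4μF, Q=15μC, V=3.75V)
Op 1: CLOSE 2-3: Q_total=16.00, C_total=9.00, V=1.78; Q2=10.67, Q3=5.33; dissipated=18.778
Op 2: CLOSE 1-3: Q_total=14.33, C_total=9.00, V=1.59; Q1=9.56, Q3=4.78; dissipated=0.077
Op 3: GROUND 2: Q2=0; energy lost=9.481
Op 4: CLOSE 3-2: Q_total=4.78, C_total=9.00, V=0.53; Q3=1.59, Q2=3.19; dissipated=2.536
Final charges: Q1=9.56, Q2=3.19, Q3=1.59, Q4=11.00, Q5=15.00

Answer: 3.19 μC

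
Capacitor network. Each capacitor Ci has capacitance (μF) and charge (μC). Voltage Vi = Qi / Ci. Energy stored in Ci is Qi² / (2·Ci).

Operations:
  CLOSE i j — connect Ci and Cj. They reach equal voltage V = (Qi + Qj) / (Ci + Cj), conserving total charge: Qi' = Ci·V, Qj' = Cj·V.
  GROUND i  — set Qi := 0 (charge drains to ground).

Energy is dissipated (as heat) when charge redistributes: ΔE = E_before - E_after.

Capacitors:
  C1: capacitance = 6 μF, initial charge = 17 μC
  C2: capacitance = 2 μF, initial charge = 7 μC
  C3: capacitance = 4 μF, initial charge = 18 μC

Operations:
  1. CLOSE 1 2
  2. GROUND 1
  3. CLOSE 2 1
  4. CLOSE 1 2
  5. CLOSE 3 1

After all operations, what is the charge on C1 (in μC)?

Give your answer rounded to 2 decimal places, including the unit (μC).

Initial: C1(6μF, Q=17μC, V=2.83V), C2(2μF, Q=7μC, V=3.50V), C3(4μF, Q=18μC, V=4.50V)
Op 1: CLOSE 1-2: Q_total=24.00, C_total=8.00, V=3.00; Q1=18.00, Q2=6.00; dissipated=0.333
Op 2: GROUND 1: Q1=0; energy lost=27.000
Op 3: CLOSE 2-1: Q_total=6.00, C_total=8.00, V=0.75; Q2=1.50, Q1=4.50; dissipated=6.750
Op 4: CLOSE 1-2: Q_total=6.00, C_total=8.00, V=0.75; Q1=4.50, Q2=1.50; dissipated=0.000
Op 5: CLOSE 3-1: Q_total=22.50, C_total=10.00, V=2.25; Q3=9.00, Q1=13.50; dissipated=16.875
Final charges: Q1=13.50, Q2=1.50, Q3=9.00

Answer: 13.50 μC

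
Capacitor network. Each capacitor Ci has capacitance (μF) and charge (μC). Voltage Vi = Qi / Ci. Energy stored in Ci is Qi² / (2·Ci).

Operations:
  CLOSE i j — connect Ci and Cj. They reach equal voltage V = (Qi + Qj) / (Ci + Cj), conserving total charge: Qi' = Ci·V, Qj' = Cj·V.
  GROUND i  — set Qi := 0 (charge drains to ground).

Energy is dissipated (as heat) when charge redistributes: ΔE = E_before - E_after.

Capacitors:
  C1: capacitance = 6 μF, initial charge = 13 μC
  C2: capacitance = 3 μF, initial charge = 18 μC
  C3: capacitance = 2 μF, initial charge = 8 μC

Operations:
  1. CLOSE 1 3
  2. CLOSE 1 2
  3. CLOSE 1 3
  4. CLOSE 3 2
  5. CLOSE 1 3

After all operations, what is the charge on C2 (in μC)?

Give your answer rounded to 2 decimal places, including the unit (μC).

Initial: C1(6μF, Q=13μC, V=2.17V), C2(3μF, Q=18μC, V=6.00V), C3(2μF, Q=8μC, V=4.00V)
Op 1: CLOSE 1-3: Q_total=21.00, C_total=8.00, V=2.62; Q1=15.75, Q3=5.25; dissipated=2.521
Op 2: CLOSE 1-2: Q_total=33.75, C_total=9.00, V=3.75; Q1=22.50, Q2=11.25; dissipated=11.391
Op 3: CLOSE 1-3: Q_total=27.75, C_total=8.00, V=3.47; Q1=20.81, Q3=6.94; dissipated=0.949
Op 4: CLOSE 3-2: Q_total=18.19, C_total=5.00, V=3.64; Q3=7.28, Q2=10.91; dissipated=0.047
Op 5: CLOSE 1-3: Q_total=28.09, C_total=8.00, V=3.51; Q1=21.07, Q3=7.02; dissipated=0.021
Final charges: Q1=21.07, Q2=10.91, Q3=7.02

Answer: 10.91 μC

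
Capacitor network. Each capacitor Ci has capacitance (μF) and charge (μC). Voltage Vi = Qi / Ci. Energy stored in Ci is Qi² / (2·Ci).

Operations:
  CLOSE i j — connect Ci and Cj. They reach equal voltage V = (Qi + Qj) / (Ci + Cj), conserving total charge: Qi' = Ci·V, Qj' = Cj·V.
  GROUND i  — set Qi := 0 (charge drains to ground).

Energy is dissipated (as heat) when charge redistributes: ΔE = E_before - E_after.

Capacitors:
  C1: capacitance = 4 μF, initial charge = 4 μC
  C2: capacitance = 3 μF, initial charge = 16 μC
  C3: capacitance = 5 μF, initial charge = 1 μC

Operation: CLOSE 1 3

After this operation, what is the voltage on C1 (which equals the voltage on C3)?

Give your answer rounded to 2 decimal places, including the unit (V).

Initial: C1(4μF, Q=4μC, V=1.00V), C2(3μF, Q=16μC, V=5.33V), C3(5μF, Q=1μC, V=0.20V)
Op 1: CLOSE 1-3: Q_total=5.00, C_total=9.00, V=0.56; Q1=2.22, Q3=2.78; dissipated=0.711

Answer: 0.56 V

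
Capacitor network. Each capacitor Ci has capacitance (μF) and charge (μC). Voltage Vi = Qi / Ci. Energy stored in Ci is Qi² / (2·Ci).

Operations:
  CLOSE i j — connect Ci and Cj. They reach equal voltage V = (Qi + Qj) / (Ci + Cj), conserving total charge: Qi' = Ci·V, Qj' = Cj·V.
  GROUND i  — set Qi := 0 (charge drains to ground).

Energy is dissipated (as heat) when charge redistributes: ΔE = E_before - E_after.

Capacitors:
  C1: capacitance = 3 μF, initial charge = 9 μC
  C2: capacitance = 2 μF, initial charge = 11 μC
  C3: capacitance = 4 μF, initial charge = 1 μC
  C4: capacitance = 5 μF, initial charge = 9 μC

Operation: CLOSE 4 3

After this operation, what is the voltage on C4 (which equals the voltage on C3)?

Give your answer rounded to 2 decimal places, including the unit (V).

Initial: C1(3μF, Q=9μC, V=3.00V), C2(2μF, Q=11μC, V=5.50V), C3(4μF, Q=1μC, V=0.25V), C4(5μF, Q=9μC, V=1.80V)
Op 1: CLOSE 4-3: Q_total=10.00, C_total=9.00, V=1.11; Q4=5.56, Q3=4.44; dissipated=2.669

Answer: 1.11 V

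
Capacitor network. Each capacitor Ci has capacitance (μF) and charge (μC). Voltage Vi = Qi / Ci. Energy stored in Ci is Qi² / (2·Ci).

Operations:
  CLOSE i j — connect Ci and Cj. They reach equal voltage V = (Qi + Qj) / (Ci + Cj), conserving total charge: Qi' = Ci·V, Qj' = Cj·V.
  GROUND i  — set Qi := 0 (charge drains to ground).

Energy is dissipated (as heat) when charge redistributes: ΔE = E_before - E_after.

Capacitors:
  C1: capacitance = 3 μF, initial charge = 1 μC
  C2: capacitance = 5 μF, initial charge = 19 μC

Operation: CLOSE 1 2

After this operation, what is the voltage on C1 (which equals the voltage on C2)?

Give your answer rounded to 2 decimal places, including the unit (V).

Answer: 2.50 V

Derivation:
Initial: C1(3μF, Q=1μC, V=0.33V), C2(5μF, Q=19μC, V=3.80V)
Op 1: CLOSE 1-2: Q_total=20.00, C_total=8.00, V=2.50; Q1=7.50, Q2=12.50; dissipated=11.267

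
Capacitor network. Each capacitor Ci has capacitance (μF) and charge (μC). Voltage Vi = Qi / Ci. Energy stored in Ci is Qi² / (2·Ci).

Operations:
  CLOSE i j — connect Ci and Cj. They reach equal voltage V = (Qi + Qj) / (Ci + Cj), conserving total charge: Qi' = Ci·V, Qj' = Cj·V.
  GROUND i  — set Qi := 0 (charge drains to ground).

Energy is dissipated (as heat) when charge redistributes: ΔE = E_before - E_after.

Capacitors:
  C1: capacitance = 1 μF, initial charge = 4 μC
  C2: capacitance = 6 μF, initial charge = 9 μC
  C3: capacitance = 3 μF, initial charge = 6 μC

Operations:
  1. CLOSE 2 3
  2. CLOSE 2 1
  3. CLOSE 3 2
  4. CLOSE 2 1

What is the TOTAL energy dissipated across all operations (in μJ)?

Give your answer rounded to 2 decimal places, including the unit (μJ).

Initial: C1(1μF, Q=4μC, V=4.00V), C2(6μF, Q=9μC, V=1.50V), C3(3μF, Q=6μC, V=2.00V)
Op 1: CLOSE 2-3: Q_total=15.00, C_total=9.00, V=1.67; Q2=10.00, Q3=5.00; dissipated=0.250
Op 2: CLOSE 2-1: Q_total=14.00, C_total=7.00, V=2.00; Q2=12.00, Q1=2.00; dissipated=2.333
Op 3: CLOSE 3-2: Q_total=17.00, C_total=9.00, V=1.89; Q3=5.67, Q2=11.33; dissipated=0.111
Op 4: CLOSE 2-1: Q_total=13.33, C_total=7.00, V=1.90; Q2=11.43, Q1=1.90; dissipated=0.005
Total dissipated: 2.700 μJ

Answer: 2.70 μJ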